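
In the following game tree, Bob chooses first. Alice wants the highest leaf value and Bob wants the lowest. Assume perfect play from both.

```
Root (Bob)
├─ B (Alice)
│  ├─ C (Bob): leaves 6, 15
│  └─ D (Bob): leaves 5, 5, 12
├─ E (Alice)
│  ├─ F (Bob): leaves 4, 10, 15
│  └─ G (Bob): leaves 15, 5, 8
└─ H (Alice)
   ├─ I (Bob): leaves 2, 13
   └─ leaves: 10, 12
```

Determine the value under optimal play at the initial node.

C (Bob): min(6, 15) = 6
D (Bob): min(5, 5, 12) = 5
B (Alice): max(6, 5) = 6
F (Bob): min(4, 10, 15) = 4
G (Bob): min(15, 5, 8) = 5
E (Alice): max(4, 5) = 5
I (Bob): min(2, 13) = 2
H (Alice): max(2, 10, 12) = 12
Root (Bob): min(6, 5, 12) = 5

5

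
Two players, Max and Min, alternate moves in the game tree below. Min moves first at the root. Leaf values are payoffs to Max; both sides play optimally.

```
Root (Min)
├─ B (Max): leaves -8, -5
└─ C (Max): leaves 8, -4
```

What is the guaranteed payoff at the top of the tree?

B (Max): max(-8, -5) = -5
C (Max): max(8, -4) = 8
Root (Min): min(-5, 8) = -5

-5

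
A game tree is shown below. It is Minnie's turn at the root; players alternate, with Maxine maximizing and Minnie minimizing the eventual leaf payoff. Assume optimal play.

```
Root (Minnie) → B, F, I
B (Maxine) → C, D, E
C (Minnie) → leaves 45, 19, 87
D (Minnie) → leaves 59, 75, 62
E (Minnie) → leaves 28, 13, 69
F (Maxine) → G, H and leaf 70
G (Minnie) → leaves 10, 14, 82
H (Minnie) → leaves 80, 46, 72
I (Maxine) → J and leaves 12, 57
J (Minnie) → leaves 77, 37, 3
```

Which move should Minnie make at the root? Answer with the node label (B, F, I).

I

C (Minnie): min(45, 19, 87) = 19
D (Minnie): min(59, 75, 62) = 59
E (Minnie): min(28, 13, 69) = 13
B (Maxine): max(19, 59, 13) = 59
G (Minnie): min(10, 14, 82) = 10
H (Minnie): min(80, 46, 72) = 46
F (Maxine): max(10, 46, 70) = 70
J (Minnie): min(77, 37, 3) = 3
I (Maxine): max(3, 12, 57) = 57
Root (Minnie): min(59, 70, 57) = 57
Minnie picks the child with the lowest value: I (value 57).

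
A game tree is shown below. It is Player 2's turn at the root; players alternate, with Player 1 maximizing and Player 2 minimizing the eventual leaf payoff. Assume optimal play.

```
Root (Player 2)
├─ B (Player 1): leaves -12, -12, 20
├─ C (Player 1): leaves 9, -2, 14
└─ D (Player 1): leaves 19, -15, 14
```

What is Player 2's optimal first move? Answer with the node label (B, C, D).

C

B (Player 1): max(-12, -12, 20) = 20
C (Player 1): max(9, -2, 14) = 14
D (Player 1): max(19, -15, 14) = 19
Root (Player 2): min(20, 14, 19) = 14
Player 2 picks the child with the lowest value: C (value 14).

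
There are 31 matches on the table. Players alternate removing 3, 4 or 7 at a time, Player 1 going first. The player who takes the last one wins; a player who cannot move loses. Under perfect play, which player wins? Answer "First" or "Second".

i:   0  1  2  3  4  5  6  7  8  9 10 11 12 13 14 15 16 17 18 19 20 21 22 23 24 25 26 27 28 29 30 31
     L  L  L  W  W  W  W  W  W  W  L  L  L  W  W  W  W  W  W  W  L  L  L  W  W  W  W  W  W  W  L  L
Position 31 is L, so the second player wins.

Second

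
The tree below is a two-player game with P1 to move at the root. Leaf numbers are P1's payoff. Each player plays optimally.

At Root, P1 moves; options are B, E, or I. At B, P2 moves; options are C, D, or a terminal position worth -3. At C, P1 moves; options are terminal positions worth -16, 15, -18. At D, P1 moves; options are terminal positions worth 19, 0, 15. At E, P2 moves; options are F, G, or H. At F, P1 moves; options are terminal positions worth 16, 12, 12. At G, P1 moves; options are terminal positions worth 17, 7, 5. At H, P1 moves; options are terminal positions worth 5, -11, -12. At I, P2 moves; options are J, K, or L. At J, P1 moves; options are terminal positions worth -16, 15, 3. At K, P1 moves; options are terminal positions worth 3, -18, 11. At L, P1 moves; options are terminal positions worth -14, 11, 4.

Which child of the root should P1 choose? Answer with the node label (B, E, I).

I

C (P1): max(-16, 15, -18) = 15
D (P1): max(19, 0, 15) = 19
B (P2): min(15, 19, -3) = -3
F (P1): max(16, 12, 12) = 16
G (P1): max(17, 7, 5) = 17
H (P1): max(5, -11, -12) = 5
E (P2): min(16, 17, 5) = 5
J (P1): max(-16, 15, 3) = 15
K (P1): max(3, -18, 11) = 11
L (P1): max(-14, 11, 4) = 11
I (P2): min(15, 11, 11) = 11
Root (P1): max(-3, 5, 11) = 11
P1 picks the child with the highest value: I (value 11).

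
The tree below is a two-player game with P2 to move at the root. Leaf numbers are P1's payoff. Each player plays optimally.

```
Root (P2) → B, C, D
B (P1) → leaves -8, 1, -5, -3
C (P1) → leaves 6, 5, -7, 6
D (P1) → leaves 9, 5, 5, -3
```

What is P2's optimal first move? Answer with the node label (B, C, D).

B (P1): max(-8, 1, -5, -3) = 1
C (P1): max(6, 5, -7, 6) = 6
D (P1): max(9, 5, 5, -3) = 9
Root (P2): min(1, 6, 9) = 1
P2 picks the child with the lowest value: B (value 1).

B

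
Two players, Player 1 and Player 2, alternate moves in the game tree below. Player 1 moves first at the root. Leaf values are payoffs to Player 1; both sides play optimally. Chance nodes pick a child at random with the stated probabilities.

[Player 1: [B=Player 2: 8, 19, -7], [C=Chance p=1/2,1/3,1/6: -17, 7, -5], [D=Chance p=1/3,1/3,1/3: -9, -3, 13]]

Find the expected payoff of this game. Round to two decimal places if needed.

B (Player 2): min(8, 19, -7) = -7
C (Chance): 1/2·-17 + 1/3·7 + 1/6·-5 = -7
D (Chance): 1/3·-9 + 1/3·-3 + 1/3·13 = 0.33
Root (Player 1): max(-7, -7, 0.33) = 0.33

0.33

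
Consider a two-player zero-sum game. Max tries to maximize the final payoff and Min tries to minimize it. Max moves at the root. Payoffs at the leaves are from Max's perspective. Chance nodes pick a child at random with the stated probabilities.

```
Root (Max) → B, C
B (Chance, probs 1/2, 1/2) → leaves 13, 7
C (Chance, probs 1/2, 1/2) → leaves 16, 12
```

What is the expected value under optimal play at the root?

B (Chance): 1/2·13 + 1/2·7 = 10
C (Chance): 1/2·16 + 1/2·12 = 14
Root (Max): max(10, 14) = 14

14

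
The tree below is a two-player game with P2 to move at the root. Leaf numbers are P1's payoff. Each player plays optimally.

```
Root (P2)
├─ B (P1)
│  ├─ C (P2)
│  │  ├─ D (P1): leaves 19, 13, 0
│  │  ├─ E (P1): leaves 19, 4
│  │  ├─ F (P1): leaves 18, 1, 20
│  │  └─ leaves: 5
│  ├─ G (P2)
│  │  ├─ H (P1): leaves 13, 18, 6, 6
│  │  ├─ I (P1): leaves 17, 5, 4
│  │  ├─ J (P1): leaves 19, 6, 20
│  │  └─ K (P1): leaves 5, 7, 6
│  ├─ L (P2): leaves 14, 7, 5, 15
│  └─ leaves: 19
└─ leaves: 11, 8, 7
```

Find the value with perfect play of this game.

D (P1): max(19, 13, 0) = 19
E (P1): max(19, 4) = 19
F (P1): max(18, 1, 20) = 20
C (P2): min(19, 19, 20, 5) = 5
H (P1): max(13, 18, 6, 6) = 18
I (P1): max(17, 5, 4) = 17
J (P1): max(19, 6, 20) = 20
K (P1): max(5, 7, 6) = 7
G (P2): min(18, 17, 20, 7) = 7
L (P2): min(14, 7, 5, 15) = 5
B (P1): max(5, 7, 5, 19) = 19
Root (P2): min(19, 11, 8, 7) = 7

7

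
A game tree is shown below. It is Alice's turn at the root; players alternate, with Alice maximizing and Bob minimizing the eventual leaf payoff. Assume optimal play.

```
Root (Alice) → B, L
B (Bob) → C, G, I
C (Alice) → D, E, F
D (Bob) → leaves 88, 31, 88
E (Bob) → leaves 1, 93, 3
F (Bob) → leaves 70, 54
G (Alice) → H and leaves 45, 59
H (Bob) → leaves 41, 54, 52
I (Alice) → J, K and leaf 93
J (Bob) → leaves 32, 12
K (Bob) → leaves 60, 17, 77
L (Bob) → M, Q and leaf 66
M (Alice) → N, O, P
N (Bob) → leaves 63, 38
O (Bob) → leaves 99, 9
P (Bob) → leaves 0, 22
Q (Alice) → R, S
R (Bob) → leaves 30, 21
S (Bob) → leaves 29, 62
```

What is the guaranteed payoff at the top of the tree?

D (Bob): min(88, 31, 88) = 31
E (Bob): min(1, 93, 3) = 1
F (Bob): min(70, 54) = 54
C (Alice): max(31, 1, 54) = 54
H (Bob): min(41, 54, 52) = 41
G (Alice): max(41, 45, 59) = 59
J (Bob): min(32, 12) = 12
K (Bob): min(60, 17, 77) = 17
I (Alice): max(12, 17, 93) = 93
B (Bob): min(54, 59, 93) = 54
N (Bob): min(63, 38) = 38
O (Bob): min(99, 9) = 9
P (Bob): min(0, 22) = 0
M (Alice): max(38, 9, 0) = 38
R (Bob): min(30, 21) = 21
S (Bob): min(29, 62) = 29
Q (Alice): max(21, 29) = 29
L (Bob): min(38, 29, 66) = 29
Root (Alice): max(54, 29) = 54

54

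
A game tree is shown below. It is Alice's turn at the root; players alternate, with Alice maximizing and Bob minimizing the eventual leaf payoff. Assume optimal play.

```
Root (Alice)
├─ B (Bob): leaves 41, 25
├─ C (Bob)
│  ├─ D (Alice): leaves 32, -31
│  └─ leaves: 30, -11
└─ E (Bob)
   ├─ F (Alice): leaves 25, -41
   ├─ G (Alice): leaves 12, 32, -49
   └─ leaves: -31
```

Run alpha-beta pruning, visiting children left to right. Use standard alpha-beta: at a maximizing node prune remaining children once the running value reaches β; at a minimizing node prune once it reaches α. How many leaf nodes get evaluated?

B [α=-∞,β=+∞]: v=25
D [α=25,β=+∞]: v=32
C [α=25,β=+∞]: v=-11
F [α=25,β=+∞]: v=25
E [α=25,β=+∞]: v=25 after child 1 ≤ α → α-cutoff, skip 2
Root [α=-∞,β=+∞]: v=25
Leaves evaluated: 8 of 12.

8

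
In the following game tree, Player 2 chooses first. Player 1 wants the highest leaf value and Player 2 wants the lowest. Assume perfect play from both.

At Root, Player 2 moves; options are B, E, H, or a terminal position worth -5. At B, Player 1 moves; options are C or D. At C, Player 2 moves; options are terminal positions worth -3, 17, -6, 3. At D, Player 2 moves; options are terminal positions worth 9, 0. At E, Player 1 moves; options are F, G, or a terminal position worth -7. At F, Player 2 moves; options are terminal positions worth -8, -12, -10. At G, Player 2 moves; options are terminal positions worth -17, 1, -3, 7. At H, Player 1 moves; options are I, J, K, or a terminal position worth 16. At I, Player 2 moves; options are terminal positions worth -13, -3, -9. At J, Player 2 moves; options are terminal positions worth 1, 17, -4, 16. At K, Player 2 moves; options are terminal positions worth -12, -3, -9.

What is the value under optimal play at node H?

I: min(-13, -3, -9) = -13
J: min(1, 17, -4, 16) = -4
K: min(-12, -3, -9) = -12
H: max(-13, -4, -12, 16) = 16

16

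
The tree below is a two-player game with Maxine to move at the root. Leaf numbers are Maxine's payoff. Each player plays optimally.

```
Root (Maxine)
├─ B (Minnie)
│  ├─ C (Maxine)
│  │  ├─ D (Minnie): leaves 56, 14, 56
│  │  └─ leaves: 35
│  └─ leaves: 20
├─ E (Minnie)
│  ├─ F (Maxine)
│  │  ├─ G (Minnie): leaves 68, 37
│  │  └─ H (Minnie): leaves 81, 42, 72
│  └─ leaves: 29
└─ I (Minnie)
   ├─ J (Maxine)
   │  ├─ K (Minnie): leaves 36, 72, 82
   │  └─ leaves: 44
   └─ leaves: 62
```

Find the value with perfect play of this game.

D (Minnie): min(56, 14, 56) = 14
C (Maxine): max(14, 35) = 35
B (Minnie): min(35, 20) = 20
G (Minnie): min(68, 37) = 37
H (Minnie): min(81, 42, 72) = 42
F (Maxine): max(37, 42) = 42
E (Minnie): min(42, 29) = 29
K (Minnie): min(36, 72, 82) = 36
J (Maxine): max(36, 44) = 44
I (Minnie): min(44, 62) = 44
Root (Maxine): max(20, 29, 44) = 44

44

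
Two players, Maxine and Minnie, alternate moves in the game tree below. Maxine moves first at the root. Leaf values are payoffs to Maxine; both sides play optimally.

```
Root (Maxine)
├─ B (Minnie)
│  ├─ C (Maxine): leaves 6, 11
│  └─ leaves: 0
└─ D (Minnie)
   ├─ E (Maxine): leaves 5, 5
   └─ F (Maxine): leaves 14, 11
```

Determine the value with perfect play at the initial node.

5

C (Maxine): max(6, 11) = 11
B (Minnie): min(11, 0) = 0
E (Maxine): max(5, 5) = 5
F (Maxine): max(14, 11) = 14
D (Minnie): min(5, 14) = 5
Root (Maxine): max(0, 5) = 5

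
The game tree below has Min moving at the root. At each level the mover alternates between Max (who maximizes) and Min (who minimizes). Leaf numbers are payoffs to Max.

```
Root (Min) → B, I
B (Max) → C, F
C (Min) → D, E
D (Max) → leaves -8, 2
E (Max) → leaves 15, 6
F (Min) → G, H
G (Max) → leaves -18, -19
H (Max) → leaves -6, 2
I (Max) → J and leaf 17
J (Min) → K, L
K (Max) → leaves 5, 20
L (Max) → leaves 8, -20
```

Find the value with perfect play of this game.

D (Max): max(-8, 2) = 2
E (Max): max(15, 6) = 15
C (Min): min(2, 15) = 2
G (Max): max(-18, -19) = -18
H (Max): max(-6, 2) = 2
F (Min): min(-18, 2) = -18
B (Max): max(2, -18) = 2
K (Max): max(5, 20) = 20
L (Max): max(8, -20) = 8
J (Min): min(20, 8) = 8
I (Max): max(8, 17) = 17
Root (Min): min(2, 17) = 2

2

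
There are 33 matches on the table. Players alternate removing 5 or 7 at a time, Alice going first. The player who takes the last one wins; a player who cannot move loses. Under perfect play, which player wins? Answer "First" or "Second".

i:   0  1  2  3  4  5  6  7  8  9 10 11 12 13 14 15 16 17 18 19 20 21 22 23 24 25 26 27 28 29 30 31 32 33
     L  L  L  L  L  W  W  W  W  W  W  W  L  L  L  L  L  W  W  W  W  W  W  W  L  L  L  L  L  W  W  W  W  W
Position 33 is W, so the first player wins.

First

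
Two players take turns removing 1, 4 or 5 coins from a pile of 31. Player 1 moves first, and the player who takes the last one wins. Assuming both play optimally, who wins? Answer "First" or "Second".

Compute winning (W) and losing (L) positions by backward induction:
i:   0  1  2  3  4  5  6  7  8  9 10 11 12 13 14 15 16 17 18 19 20 21 22 23 24 25 26 27 28 29 30 31
     L  W  L  W  W  W  W  W  L  W  L  W  W  W  W  W  L  W  L  W  W  W  W  W  L  W  L  W  W  W  W  W
Position 31 is W, so the first player wins.

First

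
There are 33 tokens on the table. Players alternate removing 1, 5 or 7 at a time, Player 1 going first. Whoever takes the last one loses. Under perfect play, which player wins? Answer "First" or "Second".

W/L table (W = player to move can force a win):
i:   0  1  2  3  4  5  6  7  8  9 10 11 12 13 14 15 16 17 18 19 20 21 22 23 24 25 26 27 28 29 30 31 32 33
     W  L  W  L  W  L  W  L  W  L  W  L  W  L  W  L  W  L  W  L  W  L  W  L  W  L  W  L  W  L  W  L  W  L
Position 33 is L, so the second player wins.

Second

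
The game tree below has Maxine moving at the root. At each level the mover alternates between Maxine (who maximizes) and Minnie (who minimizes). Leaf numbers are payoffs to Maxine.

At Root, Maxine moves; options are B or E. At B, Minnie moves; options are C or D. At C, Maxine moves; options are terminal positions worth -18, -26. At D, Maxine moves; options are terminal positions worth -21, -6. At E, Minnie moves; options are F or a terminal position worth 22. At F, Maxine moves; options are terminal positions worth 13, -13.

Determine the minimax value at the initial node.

13

C (Maxine): max(-18, -26) = -18
D (Maxine): max(-21, -6) = -6
B (Minnie): min(-18, -6) = -18
F (Maxine): max(13, -13) = 13
E (Minnie): min(13, 22) = 13
Root (Maxine): max(-18, 13) = 13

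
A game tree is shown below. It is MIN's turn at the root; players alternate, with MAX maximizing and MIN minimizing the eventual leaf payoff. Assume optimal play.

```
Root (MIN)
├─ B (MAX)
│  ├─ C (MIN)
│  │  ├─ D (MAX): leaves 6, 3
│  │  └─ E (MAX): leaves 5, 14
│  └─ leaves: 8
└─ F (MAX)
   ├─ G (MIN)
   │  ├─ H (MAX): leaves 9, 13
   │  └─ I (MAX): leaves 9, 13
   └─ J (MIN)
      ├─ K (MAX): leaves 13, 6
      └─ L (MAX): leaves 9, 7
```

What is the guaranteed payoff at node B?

D: max(6, 3) = 6
E: max(5, 14) = 14
C: min(6, 14) = 6
B: max(6, 8) = 8

8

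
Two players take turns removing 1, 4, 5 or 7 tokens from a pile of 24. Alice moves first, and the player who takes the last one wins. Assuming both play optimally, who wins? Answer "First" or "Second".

Second

Compute winning (W) and losing (L) positions by backward induction:
i:   0  1  2  3  4  5  6  7  8  9 10 11 12 13 14 15 16 17 18 19 20 21 22 23 24
     L  W  L  W  W  W  W  W  L  W  L  W  W  W  W  W  L  W  L  W  W  W  W  W  L
Position 24 is L, so the second player wins.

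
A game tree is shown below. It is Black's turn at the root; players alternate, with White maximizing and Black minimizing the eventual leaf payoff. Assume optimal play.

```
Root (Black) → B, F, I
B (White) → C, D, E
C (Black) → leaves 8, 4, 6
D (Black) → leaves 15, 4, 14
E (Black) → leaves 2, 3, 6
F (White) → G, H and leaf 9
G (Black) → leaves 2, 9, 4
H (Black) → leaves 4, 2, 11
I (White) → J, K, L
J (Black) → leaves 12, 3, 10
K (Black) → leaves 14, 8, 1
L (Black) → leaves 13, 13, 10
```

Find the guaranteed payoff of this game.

4

C (Black): min(8, 4, 6) = 4
D (Black): min(15, 4, 14) = 4
E (Black): min(2, 3, 6) = 2
B (White): max(4, 4, 2) = 4
G (Black): min(2, 9, 4) = 2
H (Black): min(4, 2, 11) = 2
F (White): max(2, 2, 9) = 9
J (Black): min(12, 3, 10) = 3
K (Black): min(14, 8, 1) = 1
L (Black): min(13, 13, 10) = 10
I (White): max(3, 1, 10) = 10
Root (Black): min(4, 9, 10) = 4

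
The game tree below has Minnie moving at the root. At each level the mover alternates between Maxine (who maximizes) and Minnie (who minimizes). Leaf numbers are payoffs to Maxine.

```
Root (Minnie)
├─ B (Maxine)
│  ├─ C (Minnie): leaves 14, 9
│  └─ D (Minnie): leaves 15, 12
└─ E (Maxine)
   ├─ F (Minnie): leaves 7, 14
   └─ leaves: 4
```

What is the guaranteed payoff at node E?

F: min(7, 14) = 7
E: max(7, 4) = 7

7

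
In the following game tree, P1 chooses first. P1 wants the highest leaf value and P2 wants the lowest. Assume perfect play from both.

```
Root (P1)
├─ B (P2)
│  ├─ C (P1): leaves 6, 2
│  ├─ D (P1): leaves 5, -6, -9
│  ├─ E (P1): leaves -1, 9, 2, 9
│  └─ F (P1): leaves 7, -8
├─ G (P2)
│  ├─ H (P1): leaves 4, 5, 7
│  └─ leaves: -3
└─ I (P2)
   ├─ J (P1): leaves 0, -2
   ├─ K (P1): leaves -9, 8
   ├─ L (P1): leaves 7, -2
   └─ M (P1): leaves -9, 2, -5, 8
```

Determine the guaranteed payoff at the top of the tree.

C (P1): max(6, 2) = 6
D (P1): max(5, -6, -9) = 5
E (P1): max(-1, 9, 2, 9) = 9
F (P1): max(7, -8) = 7
B (P2): min(6, 5, 9, 7) = 5
H (P1): max(4, 5, 7) = 7
G (P2): min(7, -3) = -3
J (P1): max(0, -2) = 0
K (P1): max(-9, 8) = 8
L (P1): max(7, -2) = 7
M (P1): max(-9, 2, -5, 8) = 8
I (P2): min(0, 8, 7, 8) = 0
Root (P1): max(5, -3, 0) = 5

5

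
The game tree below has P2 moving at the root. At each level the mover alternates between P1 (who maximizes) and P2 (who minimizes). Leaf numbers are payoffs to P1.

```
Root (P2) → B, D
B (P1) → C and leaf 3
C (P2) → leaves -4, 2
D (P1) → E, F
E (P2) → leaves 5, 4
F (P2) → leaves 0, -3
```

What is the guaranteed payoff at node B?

C: min(-4, 2) = -4
B: max(-4, 3) = 3

3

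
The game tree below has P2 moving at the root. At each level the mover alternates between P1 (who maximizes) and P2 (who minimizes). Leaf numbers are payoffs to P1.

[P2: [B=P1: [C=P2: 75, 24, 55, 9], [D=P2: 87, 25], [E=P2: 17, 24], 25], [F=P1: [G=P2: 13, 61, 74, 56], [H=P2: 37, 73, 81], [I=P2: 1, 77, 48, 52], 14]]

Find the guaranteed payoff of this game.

25

C (P2): min(75, 24, 55, 9) = 9
D (P2): min(87, 25) = 25
E (P2): min(17, 24) = 17
B (P1): max(9, 25, 17, 25) = 25
G (P2): min(13, 61, 74, 56) = 13
H (P2): min(37, 73, 81) = 37
I (P2): min(1, 77, 48, 52) = 1
F (P1): max(13, 37, 1, 14) = 37
Root (P2): min(25, 37) = 25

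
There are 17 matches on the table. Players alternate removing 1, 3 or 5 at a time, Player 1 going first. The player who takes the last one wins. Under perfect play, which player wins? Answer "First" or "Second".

First

Positions where the player to move wins (W) vs loses (L):
i:   0  1  2  3  4  5  6  7  8  9 10 11 12 13 14 15 16 17
     L  W  L  W  L  W  L  W  L  W  L  W  L  W  L  W  L  W
Position 17 is W, so the first player wins.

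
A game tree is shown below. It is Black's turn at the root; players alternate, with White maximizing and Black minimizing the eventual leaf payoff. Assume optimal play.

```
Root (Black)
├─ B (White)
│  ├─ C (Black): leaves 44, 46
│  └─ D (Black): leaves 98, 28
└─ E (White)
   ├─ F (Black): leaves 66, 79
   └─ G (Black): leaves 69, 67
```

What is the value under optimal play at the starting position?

C (Black): min(44, 46) = 44
D (Black): min(98, 28) = 28
B (White): max(44, 28) = 44
F (Black): min(66, 79) = 66
G (Black): min(69, 67) = 67
E (White): max(66, 67) = 67
Root (Black): min(44, 67) = 44

44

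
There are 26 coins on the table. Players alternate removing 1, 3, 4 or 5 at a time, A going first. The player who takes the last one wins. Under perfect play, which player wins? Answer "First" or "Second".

Second

Compute winning (W) and losing (L) positions by backward induction:
i:   0  1  2  3  4  5  6  7  8  9 10 11 12 13 14 15 16 17 18 19 20 21 22 23 24 25 26
     L  W  L  W  W  W  W  W  L  W  L  W  W  W  W  W  L  W  L  W  W  W  W  W  L  W  L
Position 26 is L, so the second player wins.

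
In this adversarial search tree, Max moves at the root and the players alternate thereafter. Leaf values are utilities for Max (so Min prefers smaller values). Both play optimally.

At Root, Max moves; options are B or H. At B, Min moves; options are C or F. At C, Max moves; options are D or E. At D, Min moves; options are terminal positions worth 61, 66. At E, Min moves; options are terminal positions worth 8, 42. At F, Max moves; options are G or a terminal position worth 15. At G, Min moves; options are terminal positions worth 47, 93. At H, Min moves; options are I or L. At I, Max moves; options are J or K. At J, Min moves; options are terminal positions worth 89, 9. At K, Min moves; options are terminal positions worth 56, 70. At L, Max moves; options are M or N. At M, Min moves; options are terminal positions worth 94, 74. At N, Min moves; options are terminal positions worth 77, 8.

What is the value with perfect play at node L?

M: min(94, 74) = 74
N: min(77, 8) = 8
L: max(74, 8) = 74

74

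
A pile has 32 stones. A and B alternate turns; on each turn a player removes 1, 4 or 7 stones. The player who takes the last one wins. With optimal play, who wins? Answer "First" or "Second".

Positions where the player to move wins (W) vs loses (L):
i:   0  1  2  3  4  5  6  7  8  9 10 11 12 13 14 15 16 17 18 19 20 21 22 23 24 25 26 27 28 29 30 31 32
     L  W  L  W  W  L  W  W  L  W  L  W  W  L  W  W  L  W  L  W  W  L  W  W  L  W  L  W  W  L  W  W  L
Position 32 is L, so the second player wins.

Second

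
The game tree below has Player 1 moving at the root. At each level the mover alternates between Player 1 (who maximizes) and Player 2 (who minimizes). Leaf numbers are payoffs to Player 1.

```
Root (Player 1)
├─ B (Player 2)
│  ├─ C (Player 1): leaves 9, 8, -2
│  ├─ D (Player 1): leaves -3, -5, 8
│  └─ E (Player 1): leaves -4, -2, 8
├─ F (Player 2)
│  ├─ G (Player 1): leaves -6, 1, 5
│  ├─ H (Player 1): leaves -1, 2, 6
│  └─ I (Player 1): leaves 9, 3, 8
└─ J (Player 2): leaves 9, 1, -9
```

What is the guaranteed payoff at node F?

5

G: max(-6, 1, 5) = 5
H: max(-1, 2, 6) = 6
I: max(9, 3, 8) = 9
F: min(5, 6, 9) = 5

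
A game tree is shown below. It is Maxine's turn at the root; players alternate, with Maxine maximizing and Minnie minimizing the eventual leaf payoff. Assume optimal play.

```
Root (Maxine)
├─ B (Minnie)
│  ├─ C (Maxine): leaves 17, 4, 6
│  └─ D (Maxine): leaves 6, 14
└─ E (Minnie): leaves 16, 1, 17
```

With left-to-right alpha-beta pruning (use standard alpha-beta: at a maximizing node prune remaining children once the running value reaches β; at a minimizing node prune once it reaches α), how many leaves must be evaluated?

7

C [α=-∞,β=+∞]: v=17
D [α=-∞,β=17]: v=14
B [α=-∞,β=+∞]: v=14
E [α=14,β=+∞]: v=1 after child 2 ≤ α → α-cutoff, skip 1
Root [α=-∞,β=+∞]: v=14
Leaves evaluated: 7 of 8.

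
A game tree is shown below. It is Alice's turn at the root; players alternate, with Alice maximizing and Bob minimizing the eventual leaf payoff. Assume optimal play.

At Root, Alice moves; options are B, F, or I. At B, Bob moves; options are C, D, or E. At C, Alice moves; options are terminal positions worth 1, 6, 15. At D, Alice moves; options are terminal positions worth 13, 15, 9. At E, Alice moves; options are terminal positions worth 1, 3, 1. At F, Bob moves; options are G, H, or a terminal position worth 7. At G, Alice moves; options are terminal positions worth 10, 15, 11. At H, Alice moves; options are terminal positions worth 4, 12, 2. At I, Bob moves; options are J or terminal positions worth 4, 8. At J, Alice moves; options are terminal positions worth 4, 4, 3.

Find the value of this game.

C (Alice): max(1, 6, 15) = 15
D (Alice): max(13, 15, 9) = 15
E (Alice): max(1, 3, 1) = 3
B (Bob): min(15, 15, 3) = 3
G (Alice): max(10, 15, 11) = 15
H (Alice): max(4, 12, 2) = 12
F (Bob): min(15, 12, 7) = 7
J (Alice): max(4, 4, 3) = 4
I (Bob): min(4, 4, 8) = 4
Root (Alice): max(3, 7, 4) = 7

7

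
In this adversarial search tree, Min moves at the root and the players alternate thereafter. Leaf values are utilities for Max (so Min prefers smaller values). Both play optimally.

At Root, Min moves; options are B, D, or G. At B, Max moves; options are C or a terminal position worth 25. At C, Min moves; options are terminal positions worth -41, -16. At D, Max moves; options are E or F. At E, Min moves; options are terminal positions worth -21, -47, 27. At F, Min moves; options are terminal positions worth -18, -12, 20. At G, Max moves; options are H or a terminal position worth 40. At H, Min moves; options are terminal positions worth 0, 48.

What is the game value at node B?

C: min(-41, -16) = -41
B: max(-41, 25) = 25

25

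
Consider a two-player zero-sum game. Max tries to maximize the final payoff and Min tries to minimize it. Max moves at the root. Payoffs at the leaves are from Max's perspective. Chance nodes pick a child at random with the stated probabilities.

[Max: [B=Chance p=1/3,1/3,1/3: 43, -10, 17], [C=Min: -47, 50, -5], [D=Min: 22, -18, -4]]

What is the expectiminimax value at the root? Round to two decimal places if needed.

16.67

B (Chance): 1/3·43 + 1/3·-10 + 1/3·17 = 16.67
C (Min): min(-47, 50, -5) = -47
D (Min): min(22, -18, -4) = -18
Root (Max): max(16.67, -47, -18) = 16.67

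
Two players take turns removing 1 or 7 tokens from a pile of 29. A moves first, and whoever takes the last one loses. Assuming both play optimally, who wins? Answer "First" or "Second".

Second

Compute winning (W) and losing (L) positions by backward induction:
i:   0  1  2  3  4  5  6  7  8  9 10 11 12 13 14 15 16 17 18 19 20 21 22 23 24 25 26 27 28 29
     W  L  W  L  W  L  W  L  W  L  W  L  W  L  W  L  W  L  W  L  W  L  W  L  W  L  W  L  W  L
Position 29 is L, so the second player wins.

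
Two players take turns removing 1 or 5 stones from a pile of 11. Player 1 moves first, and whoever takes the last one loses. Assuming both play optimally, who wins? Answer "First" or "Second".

Compute winning (W) and losing (L) positions by backward induction:
i:   0  1  2  3  4  5  6  7  8  9 10 11
     W  L  W  L  W  L  W  L  W  L  W  L
Position 11 is L, so the second player wins.

Second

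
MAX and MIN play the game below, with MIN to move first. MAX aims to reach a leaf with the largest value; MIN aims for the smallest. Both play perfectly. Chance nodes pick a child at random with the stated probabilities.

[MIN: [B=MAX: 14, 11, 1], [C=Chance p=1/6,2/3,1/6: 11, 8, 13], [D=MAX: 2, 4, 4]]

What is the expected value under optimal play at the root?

4

B (MAX): max(14, 11, 1) = 14
C (Chance): 1/6·11 + 2/3·8 + 1/6·13 = 9.33
D (MAX): max(2, 4, 4) = 4
Root (MIN): min(14, 9.33, 4) = 4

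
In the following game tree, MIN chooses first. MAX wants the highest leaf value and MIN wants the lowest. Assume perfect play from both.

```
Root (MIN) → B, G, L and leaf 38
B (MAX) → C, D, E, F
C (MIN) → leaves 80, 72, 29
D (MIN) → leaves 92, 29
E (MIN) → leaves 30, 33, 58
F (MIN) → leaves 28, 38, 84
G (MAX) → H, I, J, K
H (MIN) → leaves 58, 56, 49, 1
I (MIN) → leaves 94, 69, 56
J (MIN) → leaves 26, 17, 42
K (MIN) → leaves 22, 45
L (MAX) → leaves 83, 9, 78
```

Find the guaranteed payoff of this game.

C (MIN): min(80, 72, 29) = 29
D (MIN): min(92, 29) = 29
E (MIN): min(30, 33, 58) = 30
F (MIN): min(28, 38, 84) = 28
B (MAX): max(29, 29, 30, 28) = 30
H (MIN): min(58, 56, 49, 1) = 1
I (MIN): min(94, 69, 56) = 56
J (MIN): min(26, 17, 42) = 17
K (MIN): min(22, 45) = 22
G (MAX): max(1, 56, 17, 22) = 56
L (MAX): max(83, 9, 78) = 83
Root (MIN): min(30, 56, 83, 38) = 30

30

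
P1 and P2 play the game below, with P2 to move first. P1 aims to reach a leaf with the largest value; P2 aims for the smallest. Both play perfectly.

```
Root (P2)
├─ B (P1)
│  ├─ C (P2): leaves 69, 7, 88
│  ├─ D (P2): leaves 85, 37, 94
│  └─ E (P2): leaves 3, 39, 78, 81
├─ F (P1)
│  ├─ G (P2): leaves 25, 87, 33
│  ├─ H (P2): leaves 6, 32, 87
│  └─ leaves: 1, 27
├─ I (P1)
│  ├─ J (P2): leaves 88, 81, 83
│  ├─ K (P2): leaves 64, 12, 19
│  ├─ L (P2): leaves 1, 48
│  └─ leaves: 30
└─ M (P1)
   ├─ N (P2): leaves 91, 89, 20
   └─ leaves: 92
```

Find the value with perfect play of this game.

27

C (P2): min(69, 7, 88) = 7
D (P2): min(85, 37, 94) = 37
E (P2): min(3, 39, 78, 81) = 3
B (P1): max(7, 37, 3) = 37
G (P2): min(25, 87, 33) = 25
H (P2): min(6, 32, 87) = 6
F (P1): max(25, 6, 1, 27) = 27
J (P2): min(88, 81, 83) = 81
K (P2): min(64, 12, 19) = 12
L (P2): min(1, 48) = 1
I (P1): max(81, 12, 1, 30) = 81
N (P2): min(91, 89, 20) = 20
M (P1): max(20, 92) = 92
Root (P2): min(37, 27, 81, 92) = 27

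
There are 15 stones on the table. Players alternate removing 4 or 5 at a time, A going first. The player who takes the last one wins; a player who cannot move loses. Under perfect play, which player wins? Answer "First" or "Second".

First

i:   0  1  2  3  4  5  6  7  8  9 10 11 12 13 14 15
     L  L  L  L  W  W  W  W  W  L  L  L  L  W  W  W
Position 15 is W, so the first player wins.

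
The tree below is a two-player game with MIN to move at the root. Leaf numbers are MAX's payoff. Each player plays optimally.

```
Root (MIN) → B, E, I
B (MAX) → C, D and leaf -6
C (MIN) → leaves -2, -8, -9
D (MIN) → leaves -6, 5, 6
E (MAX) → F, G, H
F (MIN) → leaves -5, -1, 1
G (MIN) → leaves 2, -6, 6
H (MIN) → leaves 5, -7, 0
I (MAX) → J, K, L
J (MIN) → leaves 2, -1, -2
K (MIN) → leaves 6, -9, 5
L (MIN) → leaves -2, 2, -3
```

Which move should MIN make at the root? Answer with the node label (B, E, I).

B

C (MIN): min(-2, -8, -9) = -9
D (MIN): min(-6, 5, 6) = -6
B (MAX): max(-9, -6, -6) = -6
F (MIN): min(-5, -1, 1) = -5
G (MIN): min(2, -6, 6) = -6
H (MIN): min(5, -7, 0) = -7
E (MAX): max(-5, -6, -7) = -5
J (MIN): min(2, -1, -2) = -2
K (MIN): min(6, -9, 5) = -9
L (MIN): min(-2, 2, -3) = -3
I (MAX): max(-2, -9, -3) = -2
Root (MIN): min(-6, -5, -2) = -6
MIN picks the child with the lowest value: B (value -6).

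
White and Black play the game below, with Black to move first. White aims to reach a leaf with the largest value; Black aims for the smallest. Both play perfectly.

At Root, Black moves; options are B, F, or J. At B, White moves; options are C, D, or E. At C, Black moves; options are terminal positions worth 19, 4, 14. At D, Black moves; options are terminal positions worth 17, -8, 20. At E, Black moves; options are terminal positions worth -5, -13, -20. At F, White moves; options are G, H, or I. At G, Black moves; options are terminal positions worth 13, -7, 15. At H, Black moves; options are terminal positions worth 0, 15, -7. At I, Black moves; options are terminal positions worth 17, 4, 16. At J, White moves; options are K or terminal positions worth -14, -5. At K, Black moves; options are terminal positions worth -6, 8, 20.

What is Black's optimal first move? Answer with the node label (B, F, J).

C (Black): min(19, 4, 14) = 4
D (Black): min(17, -8, 20) = -8
E (Black): min(-5, -13, -20) = -20
B (White): max(4, -8, -20) = 4
G (Black): min(13, -7, 15) = -7
H (Black): min(0, 15, -7) = -7
I (Black): min(17, 4, 16) = 4
F (White): max(-7, -7, 4) = 4
K (Black): min(-6, 8, 20) = -6
J (White): max(-6, -14, -5) = -5
Root (Black): min(4, 4, -5) = -5
Black picks the child with the lowest value: J (value -5).

J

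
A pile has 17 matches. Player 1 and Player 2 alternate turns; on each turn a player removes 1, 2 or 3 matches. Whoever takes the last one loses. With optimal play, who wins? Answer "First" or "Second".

Compute winning (W) and losing (L) positions by backward induction:
i:   0  1  2  3  4  5  6  7  8  9 10 11 12 13 14 15 16 17
     W  L  W  W  W  L  W  W  W  L  W  W  W  L  W  W  W  L
Position 17 is L, so the second player wins.

Second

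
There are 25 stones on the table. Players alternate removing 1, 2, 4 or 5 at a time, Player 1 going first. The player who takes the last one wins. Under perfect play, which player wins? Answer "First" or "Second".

W/L table (W = player to move can force a win):
i:   0  1  2  3  4  5  6  7  8  9 10 11 12 13 14 15 16 17 18 19 20 21 22 23 24 25
     L  W  W  L  W  W  L  W  W  L  W  W  L  W  W  L  W  W  L  W  W  L  W  W  L  W
Position 25 is W, so the first player wins.

First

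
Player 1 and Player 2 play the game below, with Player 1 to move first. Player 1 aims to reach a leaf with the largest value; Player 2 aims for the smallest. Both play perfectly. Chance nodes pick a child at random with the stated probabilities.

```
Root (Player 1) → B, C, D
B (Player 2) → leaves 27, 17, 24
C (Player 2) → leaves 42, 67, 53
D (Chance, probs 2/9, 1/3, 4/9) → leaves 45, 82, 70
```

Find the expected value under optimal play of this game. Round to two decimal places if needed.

68.44

B (Player 2): min(27, 17, 24) = 17
C (Player 2): min(42, 67, 53) = 42
D (Chance): 2/9·45 + 1/3·82 + 4/9·70 = 68.44
Root (Player 1): max(17, 42, 68.44) = 68.44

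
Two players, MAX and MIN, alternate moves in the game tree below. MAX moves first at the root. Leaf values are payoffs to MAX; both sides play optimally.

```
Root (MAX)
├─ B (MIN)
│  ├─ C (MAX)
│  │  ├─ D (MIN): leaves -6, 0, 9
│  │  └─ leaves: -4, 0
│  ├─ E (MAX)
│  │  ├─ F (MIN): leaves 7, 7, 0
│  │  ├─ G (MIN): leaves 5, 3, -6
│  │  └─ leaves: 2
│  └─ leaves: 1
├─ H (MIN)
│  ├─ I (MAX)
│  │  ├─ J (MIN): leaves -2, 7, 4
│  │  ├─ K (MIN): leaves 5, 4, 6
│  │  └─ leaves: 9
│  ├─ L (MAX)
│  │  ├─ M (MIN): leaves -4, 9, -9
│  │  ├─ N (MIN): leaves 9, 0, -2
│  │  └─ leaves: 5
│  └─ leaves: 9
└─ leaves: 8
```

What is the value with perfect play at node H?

J: min(-2, 7, 4) = -2
K: min(5, 4, 6) = 4
I: max(-2, 4, 9) = 9
M: min(-4, 9, -9) = -9
N: min(9, 0, -2) = -2
L: max(-9, -2, 5) = 5
H: min(9, 5, 9) = 5

5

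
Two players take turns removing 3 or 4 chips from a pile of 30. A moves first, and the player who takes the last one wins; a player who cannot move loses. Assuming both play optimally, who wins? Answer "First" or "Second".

Second

W/L table (W = player to move can force a win):
i:   0  1  2  3  4  5  6  7  8  9 10 11 12 13 14 15 16 17 18 19 20 21 22 23 24 25 26 27 28 29 30
     L  L  L  W  W  W  W  L  L  L  W  W  W  W  L  L  L  W  W  W  W  L  L  L  W  W  W  W  L  L  L
Position 30 is L, so the second player wins.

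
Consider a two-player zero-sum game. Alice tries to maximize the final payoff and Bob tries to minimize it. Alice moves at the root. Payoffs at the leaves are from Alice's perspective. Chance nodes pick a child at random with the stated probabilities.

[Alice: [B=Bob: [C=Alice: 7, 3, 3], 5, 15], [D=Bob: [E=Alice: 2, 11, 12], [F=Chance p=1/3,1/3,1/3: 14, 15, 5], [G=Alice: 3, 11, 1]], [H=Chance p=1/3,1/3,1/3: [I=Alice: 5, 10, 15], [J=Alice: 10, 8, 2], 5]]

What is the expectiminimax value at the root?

C (Alice): max(7, 3, 3) = 7
B (Bob): min(7, 5, 15) = 5
E (Alice): max(2, 11, 12) = 12
F (Chance): 1/3·14 + 1/3·15 + 1/3·5 = 11.33
G (Alice): max(3, 11, 1) = 11
D (Bob): min(12, 11.33, 11) = 11
I (Alice): max(5, 10, 15) = 15
J (Alice): max(10, 8, 2) = 10
H (Chance): 1/3·15 + 1/3·10 + 1/3·5 = 10
Root (Alice): max(5, 11, 10) = 11

11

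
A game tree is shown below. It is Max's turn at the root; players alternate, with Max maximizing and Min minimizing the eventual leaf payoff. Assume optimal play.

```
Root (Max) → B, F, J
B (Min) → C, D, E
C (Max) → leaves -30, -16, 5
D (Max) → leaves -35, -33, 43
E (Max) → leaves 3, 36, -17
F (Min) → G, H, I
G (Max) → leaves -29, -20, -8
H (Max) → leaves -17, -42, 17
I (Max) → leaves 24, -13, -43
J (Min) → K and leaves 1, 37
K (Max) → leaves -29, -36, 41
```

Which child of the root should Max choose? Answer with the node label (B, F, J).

B

C (Max): max(-30, -16, 5) = 5
D (Max): max(-35, -33, 43) = 43
E (Max): max(3, 36, -17) = 36
B (Min): min(5, 43, 36) = 5
G (Max): max(-29, -20, -8) = -8
H (Max): max(-17, -42, 17) = 17
I (Max): max(24, -13, -43) = 24
F (Min): min(-8, 17, 24) = -8
K (Max): max(-29, -36, 41) = 41
J (Min): min(41, 1, 37) = 1
Root (Max): max(5, -8, 1) = 5
Max picks the child with the highest value: B (value 5).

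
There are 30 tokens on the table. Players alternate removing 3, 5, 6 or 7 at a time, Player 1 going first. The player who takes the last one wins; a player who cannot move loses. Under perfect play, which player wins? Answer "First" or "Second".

W/L table (W = player to move can force a win):
i:   0  1  2  3  4  5  6  7  8  9 10 11 12 13 14 15 16 17 18 19 20 21 22 23 24 25 26 27 28 29 30
     L  L  L  W  W  W  W  W  W  W  L  L  L  W  W  W  W  W  W  W  L  L  L  W  W  W  W  W  W  W  L
Position 30 is L, so the second player wins.

Second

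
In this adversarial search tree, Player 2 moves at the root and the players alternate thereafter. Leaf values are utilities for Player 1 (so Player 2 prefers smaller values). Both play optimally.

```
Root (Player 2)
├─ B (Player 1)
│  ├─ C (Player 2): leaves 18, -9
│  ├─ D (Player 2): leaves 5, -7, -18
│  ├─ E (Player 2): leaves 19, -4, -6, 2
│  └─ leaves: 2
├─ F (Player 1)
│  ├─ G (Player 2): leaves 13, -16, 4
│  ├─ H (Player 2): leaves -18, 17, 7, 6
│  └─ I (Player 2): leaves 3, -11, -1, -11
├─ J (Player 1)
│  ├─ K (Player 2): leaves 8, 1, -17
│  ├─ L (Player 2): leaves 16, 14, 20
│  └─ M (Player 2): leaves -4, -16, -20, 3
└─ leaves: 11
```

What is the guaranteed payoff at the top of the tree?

C (Player 2): min(18, -9) = -9
D (Player 2): min(5, -7, -18) = -18
E (Player 2): min(19, -4, -6, 2) = -6
B (Player 1): max(-9, -18, -6, 2) = 2
G (Player 2): min(13, -16, 4) = -16
H (Player 2): min(-18, 17, 7, 6) = -18
I (Player 2): min(3, -11, -1, -11) = -11
F (Player 1): max(-16, -18, -11) = -11
K (Player 2): min(8, 1, -17) = -17
L (Player 2): min(16, 14, 20) = 14
M (Player 2): min(-4, -16, -20, 3) = -20
J (Player 1): max(-17, 14, -20) = 14
Root (Player 2): min(2, -11, 14, 11) = -11

-11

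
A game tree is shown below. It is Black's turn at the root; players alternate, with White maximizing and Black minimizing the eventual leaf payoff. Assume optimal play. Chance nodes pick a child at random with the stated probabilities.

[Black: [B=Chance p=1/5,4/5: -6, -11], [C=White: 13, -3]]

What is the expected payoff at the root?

B (Chance): 1/5·-6 + 4/5·-11 = -10
C (White): max(13, -3) = 13
Root (Black): min(-10, 13) = -10

-10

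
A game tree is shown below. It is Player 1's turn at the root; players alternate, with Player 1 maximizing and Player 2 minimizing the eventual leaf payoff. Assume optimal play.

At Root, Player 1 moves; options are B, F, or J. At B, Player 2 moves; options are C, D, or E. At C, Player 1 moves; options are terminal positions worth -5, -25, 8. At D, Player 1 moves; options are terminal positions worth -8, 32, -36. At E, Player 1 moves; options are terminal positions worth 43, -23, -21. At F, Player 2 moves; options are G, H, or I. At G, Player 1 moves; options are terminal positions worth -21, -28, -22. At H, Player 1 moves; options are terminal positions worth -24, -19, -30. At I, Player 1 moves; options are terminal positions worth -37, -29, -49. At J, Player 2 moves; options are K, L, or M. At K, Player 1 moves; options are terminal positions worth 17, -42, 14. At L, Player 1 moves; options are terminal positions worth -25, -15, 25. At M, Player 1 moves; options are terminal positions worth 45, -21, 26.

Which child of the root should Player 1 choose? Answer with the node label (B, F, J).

J

C (Player 1): max(-5, -25, 8) = 8
D (Player 1): max(-8, 32, -36) = 32
E (Player 1): max(43, -23, -21) = 43
B (Player 2): min(8, 32, 43) = 8
G (Player 1): max(-21, -28, -22) = -21
H (Player 1): max(-24, -19, -30) = -19
I (Player 1): max(-37, -29, -49) = -29
F (Player 2): min(-21, -19, -29) = -29
K (Player 1): max(17, -42, 14) = 17
L (Player 1): max(-25, -15, 25) = 25
M (Player 1): max(45, -21, 26) = 45
J (Player 2): min(17, 25, 45) = 17
Root (Player 1): max(8, -29, 17) = 17
Player 1 picks the child with the highest value: J (value 17).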